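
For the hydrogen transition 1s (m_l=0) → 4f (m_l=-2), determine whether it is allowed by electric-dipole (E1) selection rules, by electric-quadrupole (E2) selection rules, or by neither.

Δl = 3 − 0 = +3; l_i + l_f = 3.
Δm_l = -2.
E1 (Δl = ±1, |Δm_l| ≤ 1): not satisfied.
E2 (Δl = 0,±2, l_i+l_f ≥ 2, |Δm_l| ≤ 2): not satisfied.

neither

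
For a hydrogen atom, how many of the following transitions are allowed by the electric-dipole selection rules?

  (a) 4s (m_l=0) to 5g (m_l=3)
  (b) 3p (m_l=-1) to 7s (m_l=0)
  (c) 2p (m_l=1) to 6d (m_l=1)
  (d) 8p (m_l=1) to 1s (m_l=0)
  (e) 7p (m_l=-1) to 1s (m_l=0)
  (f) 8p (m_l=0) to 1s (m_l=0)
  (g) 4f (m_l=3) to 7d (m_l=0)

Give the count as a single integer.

(a) forbidden — Δl = +4 (E1 requires Δl = ±1); Δm_l = +3 (E1 requires Δm_l = 0, ±1)
(b) allowed
(c) allowed
(d) allowed
(e) allowed
(f) allowed
(g) forbidden — Δm_l = -3 (E1 requires Δm_l = 0, ±1)
Total allowed: 5 of 7.

5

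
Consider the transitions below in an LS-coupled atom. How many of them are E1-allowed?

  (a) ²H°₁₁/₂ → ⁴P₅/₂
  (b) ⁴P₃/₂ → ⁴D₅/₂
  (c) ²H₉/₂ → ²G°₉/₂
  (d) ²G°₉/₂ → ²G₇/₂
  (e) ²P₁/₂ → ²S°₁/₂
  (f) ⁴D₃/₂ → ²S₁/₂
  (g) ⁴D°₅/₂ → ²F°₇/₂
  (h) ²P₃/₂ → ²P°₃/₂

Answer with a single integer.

4

(a) forbidden (ΔS, ΔL, ΔJ fail)
(b) forbidden (parity fails)
(c) allowed
(d) allowed
(e) allowed
(f) forbidden (parity, ΔS, ΔL fail)
(g) forbidden (parity, ΔS fail)
(h) allowed
Total allowed: 4 of 8.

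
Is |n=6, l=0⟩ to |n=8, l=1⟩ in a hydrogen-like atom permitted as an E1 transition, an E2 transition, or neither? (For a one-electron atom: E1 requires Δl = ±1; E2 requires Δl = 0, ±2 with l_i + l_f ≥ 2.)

Δl = 1 − 0 = +1; l_i + l_f = 1.
E1 (Δl = ±1): satisfied.
E2 (Δl = 0,±2, l_i+l_f ≥ 2): not satisfied.

E1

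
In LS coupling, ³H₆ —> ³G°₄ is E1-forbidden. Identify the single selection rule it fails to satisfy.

Initial level: S=1, L=5, J=6, parity even. Final level: S=1, L=4, J=4, parity odd.
ΔS = 0: S: 1 → 1 — ✓.
ΔJ = 0, ±1 (not J=0↔0): J: 6 → 4, ΔJ = -2 — ✗.
ΔL = 0, ±1 (not L=0↔0): L: 5 → 4, ΔL = -1 — ✓.
Parity must change: even → odd — ✓.

the ΔJ = 0, ±1 rule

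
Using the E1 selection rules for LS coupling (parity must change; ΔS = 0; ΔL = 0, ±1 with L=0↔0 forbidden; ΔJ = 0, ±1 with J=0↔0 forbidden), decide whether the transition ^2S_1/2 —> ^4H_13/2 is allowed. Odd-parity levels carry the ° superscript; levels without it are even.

Reading off the term symbols: S 1/2→3/2, L 0→5, J 1/2→13/2, parity even→even.
Parity must change: even → even — violated.
ΔS = 0: S: 1/2 → 3/2 — violated.
ΔL = 0, ±1 (not L=0↔0): L: 0 → 5, ΔL = +5 — violated.
ΔJ = 0, ±1 (not J=0↔0): J: 1/2 → 13/2, ΔJ = +6 — violated.
Rule(s) violated: parity, ΔS, ΔL, ΔJ.

forbidden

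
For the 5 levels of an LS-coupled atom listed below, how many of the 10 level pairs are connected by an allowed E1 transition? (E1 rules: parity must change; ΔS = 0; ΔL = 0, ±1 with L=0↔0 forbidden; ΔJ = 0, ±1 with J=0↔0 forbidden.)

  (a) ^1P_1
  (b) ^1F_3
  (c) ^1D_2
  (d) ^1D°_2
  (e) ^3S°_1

3

(a)–(b): forbidden (parity, ΔL, ΔJ).
(a)–(c): forbidden (parity).
(a)–(d): allowed.
(a)–(e): forbidden (ΔS).
(b)–(c): forbidden (parity).
(b)–(d): allowed.
(b)–(e): forbidden (ΔS, ΔL, ΔJ).
(c)–(d): allowed.
(c)–(e): forbidden (ΔS, ΔL).
(d)–(e): forbidden (parity, ΔS, ΔL).
Allowed pairs: 3 of 10.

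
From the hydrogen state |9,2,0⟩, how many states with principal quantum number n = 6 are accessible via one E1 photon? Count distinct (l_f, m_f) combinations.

6

E1 requires Δl = ±1, so l_f ∈ {1, 3}; with 0 ≤ l_f ≤ n_f−1 = 5, the allowed l_f values are {1, 3}.
For l_f = 1: m_f ∈ {m_i−1, m_i, m_i+1} ∩ [−1, 1] = {-1, 0, 1} → 3 states.
For l_f = 3: m_f ∈ {m_i−1, m_i, m_i+1} ∩ [−3, 3] = {-1, 0, 1} → 3 states.
Total: 6.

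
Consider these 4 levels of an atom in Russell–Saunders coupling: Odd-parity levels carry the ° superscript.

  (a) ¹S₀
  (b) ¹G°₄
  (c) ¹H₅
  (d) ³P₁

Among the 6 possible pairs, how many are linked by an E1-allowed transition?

1

(a)–(b): forbidden (ΔL, ΔJ).
(a)–(c): forbidden (parity, ΔL, ΔJ).
(a)–(d): forbidden (parity, ΔS).
(b)–(c): allowed.
(b)–(d): forbidden (ΔS, ΔL, ΔJ).
(c)–(d): forbidden (parity, ΔS, ΔL, ΔJ).
Allowed pairs: 1 of 6.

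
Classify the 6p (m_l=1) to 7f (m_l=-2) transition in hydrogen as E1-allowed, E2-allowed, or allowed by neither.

neither

Δl = 3 − 1 = +2; l_i + l_f = 4.
Δm_l = -3.
E1 (Δl = ±1, |Δm_l| ≤ 1): not satisfied.
E2 (Δl = 0,±2, l_i+l_f ≥ 2, |Δm_l| ≤ 2): not satisfied.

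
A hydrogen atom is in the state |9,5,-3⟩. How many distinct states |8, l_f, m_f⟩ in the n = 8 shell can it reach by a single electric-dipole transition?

E1 requires Δl = ±1, so l_f ∈ {4, 6}; with 0 ≤ l_f ≤ n_f−1 = 7, the allowed l_f values are {4, 6}.
For l_f = 4: m_f ∈ {m_i−1, m_i, m_i+1} ∩ [−4, 4] = {-4, -3, -2} → 3 states.
For l_f = 6: m_f ∈ {m_i−1, m_i, m_i+1} ∩ [−6, 6] = {-4, -3, -2} → 3 states.
Total: 6.

6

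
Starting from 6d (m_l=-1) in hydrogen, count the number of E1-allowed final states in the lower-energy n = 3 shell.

E1 requires Δl = ±1, so l_f ∈ {1, 3}; with 0 ≤ l_f ≤ n_f−1 = 2, the allowed l_f values are {1}.
For l_f = 1: m_f ∈ {m_i−1, m_i, m_i+1} ∩ [−1, 1] = {-1, 0} → 2 states.
Total: 2.

2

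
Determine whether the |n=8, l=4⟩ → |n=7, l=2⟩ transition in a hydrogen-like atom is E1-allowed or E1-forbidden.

l: 4 → 2 (Δl = -2). Δl = ±1 fails.
The transition is electric-dipole forbidden.

forbidden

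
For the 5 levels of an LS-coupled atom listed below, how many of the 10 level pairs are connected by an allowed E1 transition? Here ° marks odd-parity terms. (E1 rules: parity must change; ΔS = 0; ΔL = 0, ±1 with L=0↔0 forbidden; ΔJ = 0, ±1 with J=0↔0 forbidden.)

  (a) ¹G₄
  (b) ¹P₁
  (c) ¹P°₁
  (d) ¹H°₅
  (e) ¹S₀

(a)–(b): forbidden (parity, ΔL, ΔJ).
(a)–(c): forbidden (ΔL, ΔJ).
(a)–(d): allowed.
(a)–(e): forbidden (parity, ΔL, ΔJ).
(b)–(c): allowed.
(b)–(d): forbidden (ΔL, ΔJ).
(b)–(e): forbidden (parity).
(c)–(d): forbidden (parity, ΔL, ΔJ).
(c)–(e): allowed.
(d)–(e): forbidden (ΔL, ΔJ).
Allowed pairs: 3 of 10.

3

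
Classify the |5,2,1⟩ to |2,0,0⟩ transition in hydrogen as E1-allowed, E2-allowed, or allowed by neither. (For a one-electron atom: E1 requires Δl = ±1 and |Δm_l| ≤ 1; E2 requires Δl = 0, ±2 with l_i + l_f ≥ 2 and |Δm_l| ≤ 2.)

E2

Δl = 0 − 2 = -2; l_i + l_f = 2.
Δm_l = -1.
E1 (Δl = ±1, |Δm_l| ≤ 1): not satisfied.
E2 (Δl = 0,±2, l_i+l_f ≥ 2, |Δm_l| ≤ 2): satisfied.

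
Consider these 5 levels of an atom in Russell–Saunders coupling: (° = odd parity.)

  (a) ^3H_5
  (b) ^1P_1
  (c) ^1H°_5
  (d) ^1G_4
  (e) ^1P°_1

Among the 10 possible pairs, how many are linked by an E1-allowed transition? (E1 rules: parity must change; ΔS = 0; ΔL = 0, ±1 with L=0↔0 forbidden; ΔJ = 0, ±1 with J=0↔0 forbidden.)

2

(a)–(b): forbidden (parity, ΔS, ΔL, ΔJ).
(a)–(c): forbidden (ΔS).
(a)–(d): forbidden (parity, ΔS).
(a)–(e): forbidden (ΔS, ΔL, ΔJ).
(b)–(c): forbidden (ΔL, ΔJ).
(b)–(d): forbidden (parity, ΔL, ΔJ).
(b)–(e): allowed.
(c)–(d): allowed.
(c)–(e): forbidden (parity, ΔL, ΔJ).
(d)–(e): forbidden (ΔL, ΔJ).
Allowed pairs: 2 of 10.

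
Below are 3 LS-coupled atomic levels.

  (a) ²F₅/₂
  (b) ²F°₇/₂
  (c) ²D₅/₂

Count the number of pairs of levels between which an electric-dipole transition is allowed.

(a)–(b): allowed.
(a)–(c): forbidden (parity).
(b)–(c): allowed.
Allowed pairs: 2 of 3.

2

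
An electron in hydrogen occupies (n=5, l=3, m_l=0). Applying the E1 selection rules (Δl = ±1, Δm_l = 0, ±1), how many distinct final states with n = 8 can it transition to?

6

E1 requires Δl = ±1, so l_f ∈ {2, 4}; with 0 ≤ l_f ≤ n_f−1 = 7, the allowed l_f values are {2, 4}.
For l_f = 2: m_f ∈ {m_i−1, m_i, m_i+1} ∩ [−2, 2] = {-1, 0, 1} → 3 states.
For l_f = 4: m_f ∈ {m_i−1, m_i, m_i+1} ∩ [−4, 4] = {-1, 0, 1} → 3 states.
Total: 6.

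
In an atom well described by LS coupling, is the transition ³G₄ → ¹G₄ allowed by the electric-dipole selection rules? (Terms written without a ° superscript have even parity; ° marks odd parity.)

forbidden

ΔJ = 0, ±1 (not J=0↔0): J: 4 → 4, ΔJ = +0 — ok.
ΔL = 0, ±1 (not L=0↔0): L: 4 → 4, ΔL = +0 — ok.
ΔS = 0: S: 1 → 0 — fails.
Parity must change: even → even — fails.
Rule(s) violated: parity, ΔS.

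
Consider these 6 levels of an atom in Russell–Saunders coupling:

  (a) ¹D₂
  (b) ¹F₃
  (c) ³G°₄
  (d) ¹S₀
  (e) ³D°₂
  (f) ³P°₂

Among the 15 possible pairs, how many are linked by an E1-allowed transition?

0

(a)–(b): forbidden (parity).
(a)–(c): forbidden (ΔS, ΔL, ΔJ).
(a)–(d): forbidden (parity, ΔL, ΔJ).
(a)–(e): forbidden (ΔS).
(a)–(f): forbidden (ΔS).
(b)–(c): forbidden (ΔS).
(b)–(d): forbidden (parity, ΔL, ΔJ).
(b)–(e): forbidden (ΔS).
(b)–(f): forbidden (ΔS, ΔL).
(c)–(d): forbidden (ΔS, ΔL, ΔJ).
(c)–(e): forbidden (parity, ΔL, ΔJ).
(c)–(f): forbidden (parity, ΔL, ΔJ).
(d)–(e): forbidden (ΔS, ΔL, ΔJ).
(d)–(f): forbidden (ΔS, ΔJ).
(e)–(f): forbidden (parity).
Allowed pairs: 0 of 15.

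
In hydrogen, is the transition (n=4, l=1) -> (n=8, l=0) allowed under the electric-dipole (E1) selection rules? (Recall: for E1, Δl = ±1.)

allowed

l: 1 → 0 (Δl = -1). Δl = ±1 ok.
All E1 selection rules are satisfied.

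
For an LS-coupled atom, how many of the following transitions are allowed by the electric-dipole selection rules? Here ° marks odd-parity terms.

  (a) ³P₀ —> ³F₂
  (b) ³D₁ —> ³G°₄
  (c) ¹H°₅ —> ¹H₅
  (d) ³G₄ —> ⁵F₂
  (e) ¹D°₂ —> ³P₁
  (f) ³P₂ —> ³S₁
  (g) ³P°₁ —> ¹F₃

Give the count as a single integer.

(a) forbidden (parity, ΔL, ΔJ fail)
(b) forbidden (ΔL, ΔJ fail)
(c) allowed
(d) forbidden (parity, ΔS, ΔJ fail)
(e) forbidden (ΔS fails)
(f) forbidden (parity fails)
(g) forbidden (ΔS, ΔL, ΔJ fail)
Total allowed: 1 of 7.

1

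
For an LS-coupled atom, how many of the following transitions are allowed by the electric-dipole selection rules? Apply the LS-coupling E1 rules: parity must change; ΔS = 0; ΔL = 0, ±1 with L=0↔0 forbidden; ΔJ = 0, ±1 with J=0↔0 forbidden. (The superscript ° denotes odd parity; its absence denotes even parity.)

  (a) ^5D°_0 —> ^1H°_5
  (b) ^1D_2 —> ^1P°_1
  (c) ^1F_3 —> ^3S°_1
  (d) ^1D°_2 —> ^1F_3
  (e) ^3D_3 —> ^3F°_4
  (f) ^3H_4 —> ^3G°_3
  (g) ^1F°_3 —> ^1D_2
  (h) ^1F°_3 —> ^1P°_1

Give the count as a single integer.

(a) forbidden (parity, ΔS, ΔL, ΔJ fail)
(b) allowed
(c) forbidden (ΔS, ΔL, ΔJ fail)
(d) allowed
(e) allowed
(f) allowed
(g) allowed
(h) forbidden (parity, ΔL, ΔJ fail)
Total allowed: 5 of 8.

5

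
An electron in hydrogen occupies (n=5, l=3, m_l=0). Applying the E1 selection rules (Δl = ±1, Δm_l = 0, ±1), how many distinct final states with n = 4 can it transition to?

E1 requires Δl = ±1, so l_f ∈ {2, 4}; with 0 ≤ l_f ≤ n_f−1 = 3, the allowed l_f values are {2}.
For l_f = 2: m_f ∈ {m_i−1, m_i, m_i+1} ∩ [−2, 2] = {-1, 0, 1} → 3 states.
Total: 3.

3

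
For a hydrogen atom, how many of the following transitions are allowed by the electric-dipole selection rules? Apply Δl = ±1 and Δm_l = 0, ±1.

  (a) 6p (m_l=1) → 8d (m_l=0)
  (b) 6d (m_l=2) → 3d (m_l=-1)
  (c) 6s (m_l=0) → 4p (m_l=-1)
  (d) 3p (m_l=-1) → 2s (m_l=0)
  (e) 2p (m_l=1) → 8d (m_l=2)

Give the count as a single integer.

(a) allowed
(b) forbidden — Δl = +0 (E1 requires Δl = ±1); Δm_l = -3 (E1 requires Δm_l = 0, ±1)
(c) allowed
(d) allowed
(e) allowed
Total allowed: 4 of 5.

4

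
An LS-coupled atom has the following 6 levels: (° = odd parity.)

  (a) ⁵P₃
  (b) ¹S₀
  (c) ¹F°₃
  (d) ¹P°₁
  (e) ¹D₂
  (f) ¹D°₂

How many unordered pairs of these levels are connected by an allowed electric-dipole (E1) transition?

(a)–(b): forbidden (parity, ΔS, ΔJ).
(a)–(c): forbidden (ΔS, ΔL).
(a)–(d): forbidden (ΔS, ΔJ).
(a)–(e): forbidden (parity, ΔS).
(a)–(f): forbidden (ΔS).
(b)–(c): forbidden (ΔL, ΔJ).
(b)–(d): allowed.
(b)–(e): forbidden (parity, ΔL, ΔJ).
(b)–(f): forbidden (ΔL, ΔJ).
(c)–(d): forbidden (parity, ΔL, ΔJ).
(c)–(e): allowed.
(c)–(f): forbidden (parity).
(d)–(e): allowed.
(d)–(f): forbidden (parity).
(e)–(f): allowed.
Allowed pairs: 4 of 15.

4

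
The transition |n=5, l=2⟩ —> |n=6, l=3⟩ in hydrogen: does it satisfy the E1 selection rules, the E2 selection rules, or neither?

E1

Δl = 3 − 2 = +1; l_i + l_f = 5.
E1 (Δl = ±1): satisfied.
E2 (Δl = 0,±2, l_i+l_f ≥ 2): not satisfied.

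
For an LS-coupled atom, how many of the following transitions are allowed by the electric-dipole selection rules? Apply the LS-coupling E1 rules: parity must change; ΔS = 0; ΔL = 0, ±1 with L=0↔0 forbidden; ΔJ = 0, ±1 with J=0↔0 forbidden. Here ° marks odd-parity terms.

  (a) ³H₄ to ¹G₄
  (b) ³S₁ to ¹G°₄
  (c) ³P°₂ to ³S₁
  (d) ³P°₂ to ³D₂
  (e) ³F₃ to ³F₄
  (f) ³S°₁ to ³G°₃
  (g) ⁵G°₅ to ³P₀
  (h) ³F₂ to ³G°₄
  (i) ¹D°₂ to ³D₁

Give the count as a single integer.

(a) forbidden (parity, ΔS fail)
(b) forbidden (ΔS, ΔL, ΔJ fail)
(c) allowed
(d) allowed
(e) forbidden (parity fails)
(f) forbidden (parity, ΔL, ΔJ fail)
(g) forbidden (ΔS, ΔL, ΔJ fail)
(h) forbidden (ΔJ fails)
(i) forbidden (ΔS fails)
Total allowed: 2 of 9.

2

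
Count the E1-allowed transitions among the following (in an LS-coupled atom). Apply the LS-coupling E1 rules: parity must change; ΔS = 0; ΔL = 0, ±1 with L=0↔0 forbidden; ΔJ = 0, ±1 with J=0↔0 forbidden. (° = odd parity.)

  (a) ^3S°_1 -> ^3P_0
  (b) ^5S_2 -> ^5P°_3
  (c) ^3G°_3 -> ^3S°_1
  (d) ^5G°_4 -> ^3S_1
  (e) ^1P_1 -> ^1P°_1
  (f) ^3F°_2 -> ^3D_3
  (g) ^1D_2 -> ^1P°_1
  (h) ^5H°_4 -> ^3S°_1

5

(a) allowed
(b) allowed
(c) forbidden (parity, ΔL, ΔJ fail)
(d) forbidden (ΔS, ΔL, ΔJ fail)
(e) allowed
(f) allowed
(g) allowed
(h) forbidden (parity, ΔS, ΔL, ΔJ fail)
Total allowed: 5 of 8.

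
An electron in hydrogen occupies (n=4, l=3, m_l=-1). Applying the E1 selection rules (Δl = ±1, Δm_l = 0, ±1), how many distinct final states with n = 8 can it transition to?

E1 requires Δl = ±1, so l_f ∈ {2, 4}; with 0 ≤ l_f ≤ n_f−1 = 7, the allowed l_f values are {2, 4}.
For l_f = 2: m_f ∈ {m_i−1, m_i, m_i+1} ∩ [−2, 2] = {-2, -1, 0} → 3 states.
For l_f = 4: m_f ∈ {m_i−1, m_i, m_i+1} ∩ [−4, 4] = {-2, -1, 0} → 3 states.
Total: 6.

6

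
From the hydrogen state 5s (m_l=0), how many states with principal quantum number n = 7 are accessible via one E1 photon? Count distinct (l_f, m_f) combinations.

3

E1 requires Δl = ±1, so l_f ∈ {-1, 1}; with 0 ≤ l_f ≤ n_f−1 = 6, the allowed l_f values are {1}.
For l_f = 1: m_f ∈ {m_i−1, m_i, m_i+1} ∩ [−1, 1] = {-1, 0, 1} → 3 states.
Total: 3.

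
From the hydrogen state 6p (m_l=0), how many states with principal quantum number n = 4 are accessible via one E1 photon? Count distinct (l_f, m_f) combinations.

4

E1 requires Δl = ±1, so l_f ∈ {0, 2}; with 0 ≤ l_f ≤ n_f−1 = 3, the allowed l_f values are {0, 2}.
For l_f = 0: m_f ∈ {m_i−1, m_i, m_i+1} ∩ [−0, 0] = {0} → 1 state.
For l_f = 2: m_f ∈ {m_i−1, m_i, m_i+1} ∩ [−2, 2] = {-1, 0, 1} → 3 states.
Total: 4.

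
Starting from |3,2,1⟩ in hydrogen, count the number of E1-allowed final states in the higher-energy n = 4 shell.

E1 requires Δl = ±1, so l_f ∈ {1, 3}; with 0 ≤ l_f ≤ n_f−1 = 3, the allowed l_f values are {1, 3}.
For l_f = 1: m_f ∈ {m_i−1, m_i, m_i+1} ∩ [−1, 1] = {0, 1} → 2 states.
For l_f = 3: m_f ∈ {m_i−1, m_i, m_i+1} ∩ [−3, 3] = {0, 1, 2} → 3 states.
Total: 5.

5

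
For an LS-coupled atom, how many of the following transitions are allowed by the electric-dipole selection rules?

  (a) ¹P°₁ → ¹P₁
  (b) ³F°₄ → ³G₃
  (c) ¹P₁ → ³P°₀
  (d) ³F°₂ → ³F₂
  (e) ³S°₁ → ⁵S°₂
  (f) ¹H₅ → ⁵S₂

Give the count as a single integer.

(a) allowed
(b) allowed
(c) forbidden (ΔS fails)
(d) allowed
(e) forbidden (parity, ΔS, ΔL fail)
(f) forbidden (parity, ΔS, ΔL, ΔJ fail)
Total allowed: 3 of 6.

3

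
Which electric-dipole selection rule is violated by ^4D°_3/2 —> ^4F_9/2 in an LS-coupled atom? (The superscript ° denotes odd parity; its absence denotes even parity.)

ΔS = 0: S: 3/2 → 3/2 — satisfied.
ΔJ = 0, ±1 (not J=0↔0): J: 3/2 → 9/2, ΔJ = +3 — violated.
ΔL = 0, ±1 (not L=0↔0): L: 2 → 3, ΔL = +1 — satisfied.
Parity must change: odd → even — satisfied.

the ΔJ = 0, ±1 rule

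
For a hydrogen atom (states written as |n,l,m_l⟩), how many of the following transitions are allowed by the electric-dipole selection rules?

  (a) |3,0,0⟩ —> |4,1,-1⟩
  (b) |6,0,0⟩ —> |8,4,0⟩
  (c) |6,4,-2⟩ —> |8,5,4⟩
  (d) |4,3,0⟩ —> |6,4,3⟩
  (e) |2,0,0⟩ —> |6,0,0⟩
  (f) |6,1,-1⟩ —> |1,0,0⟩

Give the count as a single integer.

(a) allowed
(b) forbidden — Δl = +4 (E1 requires Δl = ±1)
(c) forbidden — Δm_l = +6 (E1 requires Δm_l = 0, ±1)
(d) forbidden — Δm_l = +3 (E1 requires Δm_l = 0, ±1)
(e) forbidden — Δl = +0 (E1 requires Δl = ±1)
(f) allowed
Total allowed: 2 of 6.

2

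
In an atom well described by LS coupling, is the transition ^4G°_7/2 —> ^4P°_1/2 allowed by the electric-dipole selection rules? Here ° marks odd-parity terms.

forbidden

Initial level: S=3/2, L=4, J=7/2, parity odd. Final level: S=3/2, L=1, J=1/2, parity odd.
Parity must change: odd → odd — ✗.
ΔS = 0: S: 3/2 → 3/2 — ✓.
ΔL = 0, ±1 (not L=0↔0): L: 4 → 1, ΔL = -3 — ✗.
ΔJ = 0, ±1 (not J=0↔0): J: 7/2 → 1/2, ΔJ = -3 — ✗.
Rule(s) violated: parity, ΔL, ΔJ.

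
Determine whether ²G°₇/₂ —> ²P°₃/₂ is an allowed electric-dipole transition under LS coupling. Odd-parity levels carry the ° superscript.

Initial level: S=1/2, L=4, J=7/2, parity odd. Final level: S=1/2, L=1, J=3/2, parity odd.
Parity must change: odd → odd — violated.
ΔS = 0: S: 1/2 → 1/2 — satisfied.
ΔL = 0, ±1 (not L=0↔0): L: 4 → 1, ΔL = -3 — violated.
ΔJ = 0, ±1 (not J=0↔0): J: 7/2 → 3/2, ΔJ = -2 — violated.
Rule(s) violated: parity, ΔL, ΔJ.

forbidden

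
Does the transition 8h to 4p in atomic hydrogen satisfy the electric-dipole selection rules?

Initial l = 5, final l = 1, so Δl = -4. E1 requires Δl = ±1: fails.
The transition is electric-dipole forbidden.

forbidden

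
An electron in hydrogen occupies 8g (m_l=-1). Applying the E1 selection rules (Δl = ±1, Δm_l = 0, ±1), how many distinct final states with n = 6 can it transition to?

E1 requires Δl = ±1, so l_f ∈ {3, 5}; with 0 ≤ l_f ≤ n_f−1 = 5, the allowed l_f values are {3, 5}.
For l_f = 3: m_f ∈ {m_i−1, m_i, m_i+1} ∩ [−3, 3] = {-2, -1, 0} → 3 states.
For l_f = 5: m_f ∈ {m_i−1, m_i, m_i+1} ∩ [−5, 5] = {-2, -1, 0} → 3 states.
Total: 6.

6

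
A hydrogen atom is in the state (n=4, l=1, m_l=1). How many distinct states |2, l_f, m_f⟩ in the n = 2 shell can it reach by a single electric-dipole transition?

E1 requires Δl = ±1, so l_f ∈ {0, 2}; with 0 ≤ l_f ≤ n_f−1 = 1, the allowed l_f values are {0}.
For l_f = 0: m_f ∈ {m_i−1, m_i, m_i+1} ∩ [−0, 0] = {0} → 1 state.
Total: 1.

1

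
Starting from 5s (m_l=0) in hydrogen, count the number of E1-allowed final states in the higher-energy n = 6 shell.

E1 requires Δl = ±1, so l_f ∈ {-1, 1}; with 0 ≤ l_f ≤ n_f−1 = 5, the allowed l_f values are {1}.
For l_f = 1: m_f ∈ {m_i−1, m_i, m_i+1} ∩ [−1, 1] = {-1, 0, 1} → 3 states.
Total: 3.

3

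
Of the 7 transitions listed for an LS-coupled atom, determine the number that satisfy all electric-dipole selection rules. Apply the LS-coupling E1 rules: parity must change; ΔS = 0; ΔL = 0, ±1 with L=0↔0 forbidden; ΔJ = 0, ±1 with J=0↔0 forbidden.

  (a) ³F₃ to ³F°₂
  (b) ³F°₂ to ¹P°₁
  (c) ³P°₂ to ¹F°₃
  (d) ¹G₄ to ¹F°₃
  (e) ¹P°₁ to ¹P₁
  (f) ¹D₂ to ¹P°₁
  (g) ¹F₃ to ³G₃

4

(a) allowed
(b) forbidden (parity, ΔS, ΔL fail)
(c) forbidden (parity, ΔS, ΔL fail)
(d) allowed
(e) allowed
(f) allowed
(g) forbidden (parity, ΔS fail)
Total allowed: 4 of 7.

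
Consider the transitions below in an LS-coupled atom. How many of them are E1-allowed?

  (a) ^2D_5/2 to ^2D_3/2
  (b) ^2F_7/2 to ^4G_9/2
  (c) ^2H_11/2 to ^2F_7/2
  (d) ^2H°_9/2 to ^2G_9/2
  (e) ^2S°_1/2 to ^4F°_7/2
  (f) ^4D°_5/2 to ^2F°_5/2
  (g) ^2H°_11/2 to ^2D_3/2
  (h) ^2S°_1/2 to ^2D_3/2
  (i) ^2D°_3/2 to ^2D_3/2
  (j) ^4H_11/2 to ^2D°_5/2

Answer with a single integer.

(a) forbidden (parity fails)
(b) forbidden (parity, ΔS fail)
(c) forbidden (parity, ΔL, ΔJ fail)
(d) allowed
(e) forbidden (parity, ΔS, ΔL, ΔJ fail)
(f) forbidden (parity, ΔS fail)
(g) forbidden (ΔL, ΔJ fail)
(h) forbidden (ΔL fails)
(i) allowed
(j) forbidden (ΔS, ΔL, ΔJ fail)
Total allowed: 2 of 10.

2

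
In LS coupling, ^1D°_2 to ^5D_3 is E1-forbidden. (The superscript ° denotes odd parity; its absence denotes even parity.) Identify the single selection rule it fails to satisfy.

Initial level: S=0, L=2, J=2, parity odd. Final level: S=2, L=2, J=3, parity even.
Parity must change: odd → even — ok.
ΔS = 0: S: 0 → 2 — fails.
ΔL = 0, ±1 (not L=0↔0): L: 2 → 2, ΔL = +0 — ok.
ΔJ = 0, ±1 (not J=0↔0): J: 2 → 3, ΔJ = +1 — ok.

the ΔS = 0 rule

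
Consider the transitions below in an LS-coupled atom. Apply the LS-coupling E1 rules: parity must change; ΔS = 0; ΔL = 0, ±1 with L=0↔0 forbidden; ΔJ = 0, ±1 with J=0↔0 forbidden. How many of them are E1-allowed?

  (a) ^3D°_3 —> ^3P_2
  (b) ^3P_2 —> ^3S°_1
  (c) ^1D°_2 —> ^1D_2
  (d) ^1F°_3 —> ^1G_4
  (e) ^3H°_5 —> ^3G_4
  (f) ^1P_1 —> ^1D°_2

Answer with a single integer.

6

(a) allowed
(b) allowed
(c) allowed
(d) allowed
(e) allowed
(f) allowed
Total allowed: 6 of 6.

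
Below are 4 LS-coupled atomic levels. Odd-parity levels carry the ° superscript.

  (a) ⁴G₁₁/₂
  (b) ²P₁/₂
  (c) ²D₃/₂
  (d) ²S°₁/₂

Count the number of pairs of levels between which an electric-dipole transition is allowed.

(a)–(b): forbidden (parity, ΔS, ΔL, ΔJ).
(a)–(c): forbidden (parity, ΔS, ΔL, ΔJ).
(a)–(d): forbidden (ΔS, ΔL, ΔJ).
(b)–(c): forbidden (parity).
(b)–(d): allowed.
(c)–(d): forbidden (ΔL).
Allowed pairs: 1 of 6.

1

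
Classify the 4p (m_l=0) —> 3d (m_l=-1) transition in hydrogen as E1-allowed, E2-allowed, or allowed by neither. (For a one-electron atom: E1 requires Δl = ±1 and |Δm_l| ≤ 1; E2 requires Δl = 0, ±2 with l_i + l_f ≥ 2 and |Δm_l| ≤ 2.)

Δl = 2 − 1 = +1; l_i + l_f = 3.
Δm_l = -1.
E1 (Δl = ±1, |Δm_l| ≤ 1): satisfied.
E2 (Δl = 0,±2, l_i+l_f ≥ 2, |Δm_l| ≤ 2): not satisfied.

E1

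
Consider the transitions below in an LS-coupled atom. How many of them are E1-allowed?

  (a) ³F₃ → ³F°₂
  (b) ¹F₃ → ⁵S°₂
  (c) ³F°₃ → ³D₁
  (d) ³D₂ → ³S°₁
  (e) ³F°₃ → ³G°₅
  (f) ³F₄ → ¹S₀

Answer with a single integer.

1

(a) allowed
(b) forbidden (ΔS, ΔL fail)
(c) forbidden (ΔJ fails)
(d) forbidden (ΔL fails)
(e) forbidden (parity, ΔJ fail)
(f) forbidden (parity, ΔS, ΔL, ΔJ fail)
Total allowed: 1 of 6.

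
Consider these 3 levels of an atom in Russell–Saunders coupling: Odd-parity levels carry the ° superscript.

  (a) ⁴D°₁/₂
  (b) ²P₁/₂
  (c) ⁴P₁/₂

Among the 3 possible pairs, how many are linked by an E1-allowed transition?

(a)–(b): forbidden (ΔS).
(a)–(c): allowed.
(b)–(c): forbidden (parity, ΔS).
Allowed pairs: 1 of 3.

1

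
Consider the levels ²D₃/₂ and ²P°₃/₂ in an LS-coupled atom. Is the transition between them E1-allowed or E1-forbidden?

allowed

Initial level: S=1/2, L=2, J=3/2, parity even. Final level: S=1/2, L=1, J=3/2, parity odd.
Parity must change: even → odd — ok.
ΔS = 0: S: 1/2 → 1/2 — ok.
ΔL = 0, ±1 (not L=0↔0): L: 2 → 1, ΔL = -1 — ok.
ΔJ = 0, ±1 (not J=0↔0): J: 3/2 → 3/2, ΔJ = +0 — ok.
All four E1 rules are satisfied.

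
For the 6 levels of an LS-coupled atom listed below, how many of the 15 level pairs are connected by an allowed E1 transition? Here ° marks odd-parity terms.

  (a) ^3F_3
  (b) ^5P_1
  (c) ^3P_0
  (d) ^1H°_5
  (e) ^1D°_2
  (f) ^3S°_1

1

(a)–(b): forbidden (parity, ΔS, ΔL, ΔJ).
(a)–(c): forbidden (parity, ΔL, ΔJ).
(a)–(d): forbidden (ΔS, ΔL, ΔJ).
(a)–(e): forbidden (ΔS).
(a)–(f): forbidden (ΔL, ΔJ).
(b)–(c): forbidden (parity, ΔS).
(b)–(d): forbidden (ΔS, ΔL, ΔJ).
(b)–(e): forbidden (ΔS).
(b)–(f): forbidden (ΔS).
(c)–(d): forbidden (ΔS, ΔL, ΔJ).
(c)–(e): forbidden (ΔS, ΔJ).
(c)–(f): allowed.
(d)–(e): forbidden (parity, ΔL, ΔJ).
(d)–(f): forbidden (parity, ΔS, ΔL, ΔJ).
(e)–(f): forbidden (parity, ΔS, ΔL).
Allowed pairs: 1 of 15.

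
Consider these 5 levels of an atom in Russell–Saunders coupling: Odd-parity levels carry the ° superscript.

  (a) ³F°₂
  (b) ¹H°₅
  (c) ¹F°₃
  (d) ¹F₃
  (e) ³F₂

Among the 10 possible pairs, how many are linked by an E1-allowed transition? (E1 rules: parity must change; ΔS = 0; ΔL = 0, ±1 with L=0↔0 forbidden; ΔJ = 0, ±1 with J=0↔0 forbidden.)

(a)–(b): forbidden (parity, ΔS, ΔL, ΔJ).
(a)–(c): forbidden (parity, ΔS).
(a)–(d): forbidden (ΔS).
(a)–(e): allowed.
(b)–(c): forbidden (parity, ΔL, ΔJ).
(b)–(d): forbidden (ΔL, ΔJ).
(b)–(e): forbidden (ΔS, ΔL, ΔJ).
(c)–(d): allowed.
(c)–(e): forbidden (ΔS).
(d)–(e): forbidden (parity, ΔS).
Allowed pairs: 2 of 10.

2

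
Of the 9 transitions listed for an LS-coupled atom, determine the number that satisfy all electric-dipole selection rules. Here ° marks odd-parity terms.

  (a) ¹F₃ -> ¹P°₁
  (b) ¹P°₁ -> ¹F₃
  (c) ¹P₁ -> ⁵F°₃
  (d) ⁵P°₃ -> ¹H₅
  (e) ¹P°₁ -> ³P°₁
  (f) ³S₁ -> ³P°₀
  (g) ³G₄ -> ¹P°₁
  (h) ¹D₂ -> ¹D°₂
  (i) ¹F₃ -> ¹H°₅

(a) forbidden (ΔL, ΔJ fail)
(b) forbidden (ΔL, ΔJ fail)
(c) forbidden (ΔS, ΔL, ΔJ fail)
(d) forbidden (ΔS, ΔL, ΔJ fail)
(e) forbidden (parity, ΔS fail)
(f) allowed
(g) forbidden (ΔS, ΔL, ΔJ fail)
(h) allowed
(i) forbidden (ΔL, ΔJ fail)
Total allowed: 2 of 9.

2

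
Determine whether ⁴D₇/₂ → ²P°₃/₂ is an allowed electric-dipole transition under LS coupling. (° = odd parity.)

forbidden

Reading off the term symbols: S 3/2→1/2, L 2→1, J 7/2→3/2, parity even→odd.
Parity must change: even → odd — satisfied.
ΔS = 0: S: 3/2 → 1/2 — violated.
ΔL = 0, ±1 (not L=0↔0): L: 2 → 1, ΔL = -1 — satisfied.
ΔJ = 0, ±1 (not J=0↔0): J: 7/2 → 3/2, ΔJ = -2 — violated.
Rule(s) violated: ΔS, ΔJ.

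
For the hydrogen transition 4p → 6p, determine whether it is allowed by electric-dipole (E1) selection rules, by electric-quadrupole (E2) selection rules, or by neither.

E2

Δl = 1 − 1 = +0; l_i + l_f = 2.
E1 (Δl = ±1): not satisfied.
E2 (Δl = 0,±2, l_i+l_f ≥ 2): satisfied.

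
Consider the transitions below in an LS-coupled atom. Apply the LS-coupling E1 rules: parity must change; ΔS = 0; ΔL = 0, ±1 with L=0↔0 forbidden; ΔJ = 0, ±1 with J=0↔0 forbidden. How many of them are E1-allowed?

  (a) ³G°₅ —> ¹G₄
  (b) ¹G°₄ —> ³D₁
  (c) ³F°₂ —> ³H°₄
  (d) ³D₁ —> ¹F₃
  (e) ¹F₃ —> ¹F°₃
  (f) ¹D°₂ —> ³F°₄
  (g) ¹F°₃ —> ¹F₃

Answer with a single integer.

(a) forbidden (ΔS fails)
(b) forbidden (ΔS, ΔL, ΔJ fail)
(c) forbidden (parity, ΔL, ΔJ fail)
(d) forbidden (parity, ΔS, ΔJ fail)
(e) allowed
(f) forbidden (parity, ΔS, ΔJ fail)
(g) allowed
Total allowed: 2 of 7.

2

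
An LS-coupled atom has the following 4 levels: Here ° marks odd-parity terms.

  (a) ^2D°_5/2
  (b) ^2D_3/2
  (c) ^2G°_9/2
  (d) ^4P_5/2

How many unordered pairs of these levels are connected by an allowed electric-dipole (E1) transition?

1

(a)–(b): allowed.
(a)–(c): forbidden (parity, ΔL, ΔJ).
(a)–(d): forbidden (ΔS).
(b)–(c): forbidden (ΔL, ΔJ).
(b)–(d): forbidden (parity, ΔS).
(c)–(d): forbidden (ΔS, ΔL, ΔJ).
Allowed pairs: 1 of 6.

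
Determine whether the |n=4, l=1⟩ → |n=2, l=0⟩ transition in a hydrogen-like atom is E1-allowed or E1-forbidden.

allowed

Initial l = 1, final l = 0, so Δl = -1. E1 requires Δl = ±1: ✓.
All E1 selection rules are satisfied.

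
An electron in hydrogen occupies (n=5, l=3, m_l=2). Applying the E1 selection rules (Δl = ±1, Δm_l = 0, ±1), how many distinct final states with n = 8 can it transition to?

E1 requires Δl = ±1, so l_f ∈ {2, 4}; with 0 ≤ l_f ≤ n_f−1 = 7, the allowed l_f values are {2, 4}.
For l_f = 2: m_f ∈ {m_i−1, m_i, m_i+1} ∩ [−2, 2] = {1, 2} → 2 states.
For l_f = 4: m_f ∈ {m_i−1, m_i, m_i+1} ∩ [−4, 4] = {1, 2, 3} → 3 states.
Total: 5.

5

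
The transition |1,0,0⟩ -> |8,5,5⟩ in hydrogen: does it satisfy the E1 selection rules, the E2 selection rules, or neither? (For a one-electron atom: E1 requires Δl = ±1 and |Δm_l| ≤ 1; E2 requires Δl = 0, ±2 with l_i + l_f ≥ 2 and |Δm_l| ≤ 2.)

neither

Δl = 5 − 0 = +5; l_i + l_f = 5.
Δm_l = +5.
E1 (Δl = ±1, |Δm_l| ≤ 1): not satisfied.
E2 (Δl = 0,±2, l_i+l_f ≥ 2, |Δm_l| ≤ 2): not satisfied.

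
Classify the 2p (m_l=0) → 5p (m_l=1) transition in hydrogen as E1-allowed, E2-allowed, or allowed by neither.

E2

Δl = 1 − 1 = +0; l_i + l_f = 2.
Δm_l = +1.
E1 (Δl = ±1, |Δm_l| ≤ 1): not satisfied.
E2 (Δl = 0,±2, l_i+l_f ≥ 2, |Δm_l| ≤ 2): satisfied.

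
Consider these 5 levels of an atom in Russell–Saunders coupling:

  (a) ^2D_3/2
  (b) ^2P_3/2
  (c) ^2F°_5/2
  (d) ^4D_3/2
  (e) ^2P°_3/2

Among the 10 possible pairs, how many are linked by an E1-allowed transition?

(a)–(b): forbidden (parity).
(a)–(c): allowed.
(a)–(d): forbidden (parity, ΔS).
(a)–(e): allowed.
(b)–(c): forbidden (ΔL).
(b)–(d): forbidden (parity, ΔS).
(b)–(e): allowed.
(c)–(d): forbidden (ΔS).
(c)–(e): forbidden (parity, ΔL).
(d)–(e): forbidden (ΔS).
Allowed pairs: 3 of 10.

3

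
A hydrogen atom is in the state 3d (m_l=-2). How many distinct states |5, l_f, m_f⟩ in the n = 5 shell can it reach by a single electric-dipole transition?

E1 requires Δl = ±1, so l_f ∈ {1, 3}; with 0 ≤ l_f ≤ n_f−1 = 4, the allowed l_f values are {1, 3}.
For l_f = 1: m_f ∈ {m_i−1, m_i, m_i+1} ∩ [−1, 1] = {-1} → 1 state.
For l_f = 3: m_f ∈ {m_i−1, m_i, m_i+1} ∩ [−3, 3] = {-3, -2, -1} → 3 states.
Total: 4.

4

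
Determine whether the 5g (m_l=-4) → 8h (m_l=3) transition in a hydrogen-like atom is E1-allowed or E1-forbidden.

Δl = 5 − 4 = +1; the E1 rule Δl = ±1 is satisfied.
m_l: -4 → 3 (Δm_l = +7). |Δm_l| ≤ 1 violated.
The transition is electric-dipole forbidden.

forbidden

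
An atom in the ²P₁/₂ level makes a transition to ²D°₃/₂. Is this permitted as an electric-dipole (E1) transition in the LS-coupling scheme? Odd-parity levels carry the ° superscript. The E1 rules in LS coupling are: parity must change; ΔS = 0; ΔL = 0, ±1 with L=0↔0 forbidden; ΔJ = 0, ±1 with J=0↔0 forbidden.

allowed

Parity must change: even → odd — ✓.
ΔS = 0: S: 1/2 → 1/2 — ✓.
ΔL = 0, ±1 (not L=0↔0): L: 1 → 2, ΔL = +1 — ✓.
ΔJ = 0, ±1 (not J=0↔0): J: 1/2 → 3/2, ΔJ = +1 — ✓.
All four E1 rules are satisfied.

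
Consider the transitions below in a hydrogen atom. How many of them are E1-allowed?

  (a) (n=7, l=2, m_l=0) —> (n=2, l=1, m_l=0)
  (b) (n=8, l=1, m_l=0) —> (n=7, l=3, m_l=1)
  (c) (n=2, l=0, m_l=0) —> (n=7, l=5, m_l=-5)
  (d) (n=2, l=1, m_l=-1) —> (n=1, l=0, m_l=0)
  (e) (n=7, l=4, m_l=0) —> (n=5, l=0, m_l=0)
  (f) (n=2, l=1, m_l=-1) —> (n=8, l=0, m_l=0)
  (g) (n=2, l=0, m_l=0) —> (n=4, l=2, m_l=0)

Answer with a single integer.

3

(a) allowed
(b) forbidden — Δl = +2 (E1 requires Δl = ±1)
(c) forbidden — Δl = +5 (E1 requires Δl = ±1); Δm_l = -5 (E1 requires Δm_l = 0, ±1)
(d) allowed
(e) forbidden — Δl = -4 (E1 requires Δl = ±1)
(f) allowed
(g) forbidden — Δl = +2 (E1 requires Δl = ±1)
Total allowed: 3 of 7.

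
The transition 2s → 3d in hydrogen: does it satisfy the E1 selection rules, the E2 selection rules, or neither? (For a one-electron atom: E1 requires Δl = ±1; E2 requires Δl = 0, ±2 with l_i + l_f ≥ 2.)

Δl = 2 − 0 = +2; l_i + l_f = 2.
E1 (Δl = ±1): not satisfied.
E2 (Δl = 0,±2, l_i+l_f ≥ 2): satisfied.

E2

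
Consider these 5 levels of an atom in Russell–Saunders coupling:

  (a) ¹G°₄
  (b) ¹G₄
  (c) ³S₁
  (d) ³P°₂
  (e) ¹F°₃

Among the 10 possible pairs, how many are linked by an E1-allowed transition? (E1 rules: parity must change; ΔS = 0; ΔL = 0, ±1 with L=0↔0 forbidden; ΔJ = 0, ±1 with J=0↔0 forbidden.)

3

(a)–(b): allowed.
(a)–(c): forbidden (ΔS, ΔL, ΔJ).
(a)–(d): forbidden (parity, ΔS, ΔL, ΔJ).
(a)–(e): forbidden (parity).
(b)–(c): forbidden (parity, ΔS, ΔL, ΔJ).
(b)–(d): forbidden (ΔS, ΔL, ΔJ).
(b)–(e): allowed.
(c)–(d): allowed.
(c)–(e): forbidden (ΔS, ΔL, ΔJ).
(d)–(e): forbidden (parity, ΔS, ΔL).
Allowed pairs: 3 of 10.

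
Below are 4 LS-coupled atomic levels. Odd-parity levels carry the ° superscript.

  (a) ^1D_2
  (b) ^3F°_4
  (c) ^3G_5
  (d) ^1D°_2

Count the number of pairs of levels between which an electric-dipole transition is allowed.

(a)–(b): forbidden (ΔS, ΔJ).
(a)–(c): forbidden (parity, ΔS, ΔL, ΔJ).
(a)–(d): allowed.
(b)–(c): allowed.
(b)–(d): forbidden (parity, ΔS, ΔJ).
(c)–(d): forbidden (ΔS, ΔL, ΔJ).
Allowed pairs: 2 of 6.

2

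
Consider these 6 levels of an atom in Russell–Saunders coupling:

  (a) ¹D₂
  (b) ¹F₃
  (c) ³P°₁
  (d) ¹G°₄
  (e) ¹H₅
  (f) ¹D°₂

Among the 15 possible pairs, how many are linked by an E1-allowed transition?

4

(a)–(b): forbidden (parity).
(a)–(c): forbidden (ΔS).
(a)–(d): forbidden (ΔL, ΔJ).
(a)–(e): forbidden (parity, ΔL, ΔJ).
(a)–(f): allowed.
(b)–(c): forbidden (ΔS, ΔL, ΔJ).
(b)–(d): allowed.
(b)–(e): forbidden (parity, ΔL, ΔJ).
(b)–(f): allowed.
(c)–(d): forbidden (parity, ΔS, ΔL, ΔJ).
(c)–(e): forbidden (ΔS, ΔL, ΔJ).
(c)–(f): forbidden (parity, ΔS).
(d)–(e): allowed.
(d)–(f): forbidden (parity, ΔL, ΔJ).
(e)–(f): forbidden (ΔL, ΔJ).
Allowed pairs: 4 of 15.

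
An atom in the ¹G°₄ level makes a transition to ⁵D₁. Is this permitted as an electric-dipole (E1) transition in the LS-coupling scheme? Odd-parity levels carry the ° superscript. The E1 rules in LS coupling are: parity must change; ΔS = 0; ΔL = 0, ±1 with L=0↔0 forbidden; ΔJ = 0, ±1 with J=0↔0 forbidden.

forbidden

Parity must change: odd → even — ✓.
ΔS = 0: S: 0 → 2 — ✗.
ΔL = 0, ±1 (not L=0↔0): L: 4 → 2, ΔL = -2 — ✗.
ΔJ = 0, ±1 (not J=0↔0): J: 4 → 1, ΔJ = -3 — ✗.
Rule(s) violated: ΔS, ΔL, ΔJ.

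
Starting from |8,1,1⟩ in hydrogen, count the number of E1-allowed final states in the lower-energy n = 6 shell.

4

E1 requires Δl = ±1, so l_f ∈ {0, 2}; with 0 ≤ l_f ≤ n_f−1 = 5, the allowed l_f values are {0, 2}.
For l_f = 0: m_f ∈ {m_i−1, m_i, m_i+1} ∩ [−0, 0] = {0} → 1 state.
For l_f = 2: m_f ∈ {m_i−1, m_i, m_i+1} ∩ [−2, 2] = {0, 1, 2} → 3 states.
Total: 4.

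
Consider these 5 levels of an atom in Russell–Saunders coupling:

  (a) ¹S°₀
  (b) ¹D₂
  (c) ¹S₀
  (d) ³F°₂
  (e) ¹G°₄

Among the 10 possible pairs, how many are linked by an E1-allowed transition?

(a)–(b): forbidden (ΔL, ΔJ).
(a)–(c): forbidden (ΔL, ΔJ).
(a)–(d): forbidden (parity, ΔS, ΔL, ΔJ).
(a)–(e): forbidden (parity, ΔL, ΔJ).
(b)–(c): forbidden (parity, ΔL, ΔJ).
(b)–(d): forbidden (ΔS).
(b)–(e): forbidden (ΔL, ΔJ).
(c)–(d): forbidden (ΔS, ΔL, ΔJ).
(c)–(e): forbidden (ΔL, ΔJ).
(d)–(e): forbidden (parity, ΔS, ΔJ).
Allowed pairs: 0 of 10.

0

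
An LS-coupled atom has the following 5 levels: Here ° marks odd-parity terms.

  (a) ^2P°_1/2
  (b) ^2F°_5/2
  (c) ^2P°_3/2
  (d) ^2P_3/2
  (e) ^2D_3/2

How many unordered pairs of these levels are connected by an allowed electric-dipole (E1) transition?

(a)–(b): forbidden (parity, ΔL, ΔJ).
(a)–(c): forbidden (parity).
(a)–(d): allowed.
(a)–(e): allowed.
(b)–(c): forbidden (parity, ΔL).
(b)–(d): forbidden (ΔL).
(b)–(e): allowed.
(c)–(d): allowed.
(c)–(e): allowed.
(d)–(e): forbidden (parity).
Allowed pairs: 5 of 10.

5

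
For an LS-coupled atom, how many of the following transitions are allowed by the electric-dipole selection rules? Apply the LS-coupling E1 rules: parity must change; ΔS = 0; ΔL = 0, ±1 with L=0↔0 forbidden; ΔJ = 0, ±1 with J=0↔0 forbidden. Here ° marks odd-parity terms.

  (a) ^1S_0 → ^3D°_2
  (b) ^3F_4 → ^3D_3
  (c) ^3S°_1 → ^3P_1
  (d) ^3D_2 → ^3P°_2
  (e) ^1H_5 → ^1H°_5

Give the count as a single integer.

(a) forbidden (ΔS, ΔL, ΔJ fail)
(b) forbidden (parity fails)
(c) allowed
(d) allowed
(e) allowed
Total allowed: 3 of 5.

3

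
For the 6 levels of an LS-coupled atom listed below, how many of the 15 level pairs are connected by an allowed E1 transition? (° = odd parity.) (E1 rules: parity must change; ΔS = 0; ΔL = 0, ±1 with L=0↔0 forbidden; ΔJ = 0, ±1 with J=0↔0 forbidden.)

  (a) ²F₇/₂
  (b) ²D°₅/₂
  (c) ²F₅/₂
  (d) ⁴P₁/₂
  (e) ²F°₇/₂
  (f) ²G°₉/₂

5

(a)–(b): allowed.
(a)–(c): forbidden (parity).
(a)–(d): forbidden (parity, ΔS, ΔL, ΔJ).
(a)–(e): allowed.
(a)–(f): allowed.
(b)–(c): allowed.
(b)–(d): forbidden (ΔS, ΔJ).
(b)–(e): forbidden (parity).
(b)–(f): forbidden (parity, ΔL, ΔJ).
(c)–(d): forbidden (parity, ΔS, ΔL, ΔJ).
(c)–(e): allowed.
(c)–(f): forbidden (ΔJ).
(d)–(e): forbidden (ΔS, ΔL, ΔJ).
(d)–(f): forbidden (ΔS, ΔL, ΔJ).
(e)–(f): forbidden (parity).
Allowed pairs: 5 of 15.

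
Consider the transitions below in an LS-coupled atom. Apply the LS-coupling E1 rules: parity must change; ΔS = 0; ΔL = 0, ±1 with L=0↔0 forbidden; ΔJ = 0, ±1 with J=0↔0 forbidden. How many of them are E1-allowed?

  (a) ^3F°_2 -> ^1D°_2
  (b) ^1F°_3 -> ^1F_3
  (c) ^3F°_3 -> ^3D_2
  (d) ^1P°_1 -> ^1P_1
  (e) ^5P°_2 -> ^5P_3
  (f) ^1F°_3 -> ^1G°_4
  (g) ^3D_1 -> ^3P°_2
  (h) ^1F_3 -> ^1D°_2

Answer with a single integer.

6

(a) forbidden (parity, ΔS fail)
(b) allowed
(c) allowed
(d) allowed
(e) allowed
(f) forbidden (parity fails)
(g) allowed
(h) allowed
Total allowed: 6 of 8.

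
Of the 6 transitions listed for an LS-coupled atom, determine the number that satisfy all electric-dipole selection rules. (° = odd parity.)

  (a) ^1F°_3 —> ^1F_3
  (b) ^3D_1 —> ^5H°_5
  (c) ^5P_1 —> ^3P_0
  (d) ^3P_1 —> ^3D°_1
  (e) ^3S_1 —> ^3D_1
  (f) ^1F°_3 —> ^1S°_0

2

(a) allowed
(b) forbidden (ΔS, ΔL, ΔJ fail)
(c) forbidden (parity, ΔS fail)
(d) allowed
(e) forbidden (parity, ΔL fail)
(f) forbidden (parity, ΔL, ΔJ fail)
Total allowed: 2 of 6.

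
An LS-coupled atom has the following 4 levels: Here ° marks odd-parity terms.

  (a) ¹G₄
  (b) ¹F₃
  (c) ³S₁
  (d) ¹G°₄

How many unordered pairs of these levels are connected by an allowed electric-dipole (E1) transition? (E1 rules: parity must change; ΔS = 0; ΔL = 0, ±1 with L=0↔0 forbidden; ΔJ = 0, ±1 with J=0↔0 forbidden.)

2

(a)–(b): forbidden (parity).
(a)–(c): forbidden (parity, ΔS, ΔL, ΔJ).
(a)–(d): allowed.
(b)–(c): forbidden (parity, ΔS, ΔL, ΔJ).
(b)–(d): allowed.
(c)–(d): forbidden (ΔS, ΔL, ΔJ).
Allowed pairs: 2 of 6.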